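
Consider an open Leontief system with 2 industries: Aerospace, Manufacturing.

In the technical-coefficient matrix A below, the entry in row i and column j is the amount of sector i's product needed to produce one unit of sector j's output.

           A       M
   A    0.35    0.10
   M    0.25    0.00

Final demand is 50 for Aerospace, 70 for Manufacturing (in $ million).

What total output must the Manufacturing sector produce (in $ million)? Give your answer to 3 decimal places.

I − A =
  [   0.65    -0.10]
  [  -0.25     1.00]
det(I−A) = (0.65)(1.00) − (-0.10)(-0.25) = 0.6250
adj(I−A) = [[1.00, 0.10], [0.25, 0.65]]
(I − A)⁻¹ = adj(I−A) / det(I−A) ≈
  [   1.6000     0.1600]
  [   0.4000     1.0400]
x = (I − A)⁻¹ d = adj(I−A)·d / det(I−A), with det(I−A) = 0.6250:
  x_A = (1.00·50 + 0.10·70) / 0.6250 = 57.00 / 0.6250 = 91.200
  x_M = (0.25·50 + 0.65·70) / 0.6250 = 58.00 / 0.6250 = 92.800

x_M = 92.800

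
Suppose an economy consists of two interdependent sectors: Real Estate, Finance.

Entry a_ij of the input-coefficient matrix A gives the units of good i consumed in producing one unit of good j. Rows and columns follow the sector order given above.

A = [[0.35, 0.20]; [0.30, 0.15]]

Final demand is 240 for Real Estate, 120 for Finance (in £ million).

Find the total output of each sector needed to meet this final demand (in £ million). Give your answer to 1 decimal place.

I − A =
  [   0.65    -0.20]
  [  -0.30     0.85]
det(I−A) = (0.65)(0.85) − (-0.20)(-0.30) = 0.4925
adj(I−A) = [[0.85, 0.20], [0.30, 0.65]]
(I − A)⁻¹ = adj(I−A) / det(I−A) ≈
  [   1.7259     0.4061]
  [   0.6091     1.3198]
x = (I − A)⁻¹ d = adj(I−A)·d / det(I−A), with det(I−A) = 0.4925:
  x_1 = (0.85·240 + 0.20·120) / 0.4925 = 228.00 / 0.4925 ≈ 462.9
  x_2 = (0.30·240 + 0.65·120) / 0.4925 = 150.00 / 0.4925 ≈ 304.6

x_1 = 462.9, x_2 = 304.6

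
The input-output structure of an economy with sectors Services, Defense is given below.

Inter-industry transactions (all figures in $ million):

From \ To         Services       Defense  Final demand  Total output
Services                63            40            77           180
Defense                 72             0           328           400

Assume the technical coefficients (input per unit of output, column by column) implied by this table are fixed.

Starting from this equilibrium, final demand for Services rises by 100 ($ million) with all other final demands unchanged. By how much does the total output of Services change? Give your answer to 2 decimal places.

Technical coefficients a_ij = z_ij / X_j:
  a_11 = 63/180 = 0.35, a_21 = 72/180 = 0.40
  a_12 = 40/400 = 0.10, a_22 = 0/400 = 0.00
I − A =
  [   0.65    -0.10]
  [  -0.40     1.00]
det(I−A) = (0.65)(1.00) − (-0.10)(-0.40) = 0.6100
adj(I−A) = [[1.00, 0.10], [0.40, 0.65]]
(I − A)⁻¹ = adj(I−A) / det(I−A) ≈
  [   1.6393     0.1639]
  [   0.6557     1.0656]
Δx = (I − A)⁻¹ Δd with Δd having +100 in the Services component and 0 elsewhere.
So Δx_1 = L_11 · (+100), where L_11 = adj(I−A)_11 / det(I−A) = 1.00 / 0.6100.
Δx_1 = 1.00 × (+100) / 0.6100 = 100.00 / 0.6100 ≈ 163.93.

Δx_1 = 163.93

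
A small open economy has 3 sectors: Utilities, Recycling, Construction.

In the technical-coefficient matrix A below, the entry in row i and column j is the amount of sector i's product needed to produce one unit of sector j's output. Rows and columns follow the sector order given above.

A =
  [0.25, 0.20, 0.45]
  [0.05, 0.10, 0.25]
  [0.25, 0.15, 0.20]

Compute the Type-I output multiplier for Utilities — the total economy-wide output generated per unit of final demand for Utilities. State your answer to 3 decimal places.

m_1 = 2.631

I − A =
  [   0.75    -0.20    -0.45]
  [  -0.05     0.90    -0.25]
  [  -0.25    -0.15     0.80]
Cofactors of I−A, C_ij = (−1)^(i+j)·(minor ij) (rows/columns in the sector order above):
  C_11 = (0.90)(0.80) − (-0.25)(-0.15) = 0.6825
  C_12 = −[(-0.05)(0.80) − (-0.25)(-0.25)] = 0.1025
  C_13 = (-0.05)(-0.15) − (0.90)(-0.25) = 0.2325
  C_21 = −[(-0.20)(0.80) − (-0.45)(-0.15)] = 0.2275
  C_22 = (0.75)(0.80) − (-0.45)(-0.25) = 0.4875
  C_23 = −[(0.75)(-0.15) − (-0.20)(-0.25)] = 0.1625
  C_31 = (-0.20)(-0.25) − (-0.45)(0.90) = 0.4550
  C_32 = −[(0.75)(-0.25) − (-0.45)(-0.05)] = 0.2100
  C_33 = (0.75)(0.90) − (-0.20)(-0.05) = 0.6650
det(I−A) = Σ_j (I−A)_1j·C_1j = (0.75)(0.6825) + (-0.20)(0.1025) + (-0.45)(0.2325) = 0.38675
adj(I−A) = Cᵀ =
  [ 0.6825   0.2275   0.4550]
  [ 0.1025   0.4875   0.2100]
  [ 0.2325   0.1625   0.6650]
(I − A)⁻¹ = adj(I−A) / det(I−A) ≈
  [   1.7647     0.5882     1.1765]
  [   0.2650     1.2605     0.5430]
  [   0.6012     0.4202     1.7195]
The output multiplier for sector j is the column-j sum of the Leontief inverse (I − A)⁻¹ = adj(I−A) / det(I−A).
Column 1 of adj(I−A): (0.6825, 0.1025, 0.2325); det(I−A) = 0.38675.
m_1 = (0.6825 + 0.1025 + 0.2325) / 0.38675 = 1.0175 / 0.38675 ≈ 2.631.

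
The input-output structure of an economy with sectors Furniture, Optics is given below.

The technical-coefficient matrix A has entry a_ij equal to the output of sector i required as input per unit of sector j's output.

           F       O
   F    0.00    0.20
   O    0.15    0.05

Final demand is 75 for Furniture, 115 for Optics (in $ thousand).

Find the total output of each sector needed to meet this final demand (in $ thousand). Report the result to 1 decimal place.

I − A =
  [   1.00    -0.20]
  [  -0.15     0.95]
det(I−A) = (1.00)(0.95) − (-0.20)(-0.15) = 0.9200
adj(I−A) = [[0.95, 0.20], [0.15, 1.00]]
(I − A)⁻¹ = adj(I−A) / det(I−A) ≈
  [   1.0326     0.2174]
  [   0.1630     1.0870]
x = (I − A)⁻¹ d = adj(I−A)·d / det(I−A), with det(I−A) = 0.9200:
  x_F = (0.95·75 + 0.20·115) / 0.9200 = 94.25 / 0.9200 ≈ 102.4
  x_O = (0.15·75 + 1.00·115) / 0.9200 = 126.25 / 0.9200 ≈ 137.2

x_F = 102.4, x_O = 137.2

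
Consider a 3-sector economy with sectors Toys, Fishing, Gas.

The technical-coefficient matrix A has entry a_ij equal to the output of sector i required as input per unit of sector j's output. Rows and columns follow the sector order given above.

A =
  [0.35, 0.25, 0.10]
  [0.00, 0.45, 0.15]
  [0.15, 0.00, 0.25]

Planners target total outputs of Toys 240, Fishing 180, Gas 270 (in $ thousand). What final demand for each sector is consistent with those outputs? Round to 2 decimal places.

I − A =
  [   0.65    -0.25    -0.10]
  [   0.00     0.55    -0.15]
  [  -0.15     0.00     0.75]
d = (I − A) x:
  d_1 = (+0.65)·240 + (-0.25)·180 + (-0.10)·270 = 84.00
  d_2 = (+0.00)·240 + (+0.55)·180 + (-0.15)·270 = 58.50
  d_3 = (-0.15)·240 + (+0.00)·180 + (+0.75)·270 = 166.50

d_1 = 84.00, d_2 = 58.50, d_3 = 166.50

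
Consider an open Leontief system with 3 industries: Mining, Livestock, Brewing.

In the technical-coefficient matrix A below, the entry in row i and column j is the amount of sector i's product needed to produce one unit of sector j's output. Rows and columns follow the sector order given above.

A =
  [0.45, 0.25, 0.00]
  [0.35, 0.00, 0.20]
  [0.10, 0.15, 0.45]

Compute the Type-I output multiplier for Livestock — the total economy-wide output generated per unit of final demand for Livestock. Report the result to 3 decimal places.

I − A =
  [   0.55    -0.25     0.00]
  [  -0.35     1.00    -0.20]
  [  -0.10    -0.15     0.55]
Cofactors of I−A, C_ij = (−1)^(i+j)·(minor ij) (rows/columns in the sector order above):
  C_11 = (1.00)(0.55) − (-0.20)(-0.15) = 0.5200
  C_12 = −[(-0.35)(0.55) − (-0.20)(-0.10)] = 0.2125
  C_13 = (-0.35)(-0.15) − (1.00)(-0.10) = 0.1525
  C_21 = −[(-0.25)(0.55) − (0.00)(-0.15)] = 0.1375
  C_22 = (0.55)(0.55) − (0.00)(-0.10) = 0.3025
  C_23 = −[(0.55)(-0.15) − (-0.25)(-0.10)] = 0.1075
  C_31 = (-0.25)(-0.20) − (0.00)(1.00) = 0.0500
  C_32 = −[(0.55)(-0.20) − (0.00)(-0.35)] = 0.1100
  C_33 = (0.55)(1.00) − (-0.25)(-0.35) = 0.4625
det(I−A) = Σ_j (I−A)_1j·C_1j = (0.55)(0.5200) + (-0.25)(0.2125) + (0.00)(0.1525) = 0.232875
adj(I−A) = Cᵀ =
  [ 0.5200   0.1375   0.0500]
  [ 0.2125   0.3025   0.1100]
  [ 0.1525   0.1075   0.4625]
(I − A)⁻¹ = adj(I−A) / det(I−A) ≈
  [   2.2330     0.5904     0.2147]
  [   0.9125     1.2990     0.4724]
  [   0.6549     0.4616     1.9860]
The output multiplier for sector j is the column-j sum of the Leontief inverse (I − A)⁻¹ = adj(I−A) / det(I−A).
Column 2 of adj(I−A): (0.1375, 0.3025, 0.1075); det(I−A) = 0.232875.
m_2 = (0.1375 + 0.3025 + 0.1075) / 0.232875 = 0.5475 / 0.232875 ≈ 2.351.

m_2 = 2.351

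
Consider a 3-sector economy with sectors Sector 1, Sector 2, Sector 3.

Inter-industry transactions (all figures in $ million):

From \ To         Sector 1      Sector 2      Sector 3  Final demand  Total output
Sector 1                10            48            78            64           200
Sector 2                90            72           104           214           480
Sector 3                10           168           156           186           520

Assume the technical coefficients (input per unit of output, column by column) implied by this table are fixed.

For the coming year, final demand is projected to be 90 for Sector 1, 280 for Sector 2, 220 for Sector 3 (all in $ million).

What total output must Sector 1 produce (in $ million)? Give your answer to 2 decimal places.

x_1 = 261.32

Technical coefficients a_ij = z_ij / X_j:
  a_11 = 10/200 = 0.05, a_21 = 90/200 = 0.45, a_31 = 10/200 = 0.05
  a_12 = 48/480 = 0.10, a_22 = 72/480 = 0.15, a_32 = 168/480 = 0.35
  a_13 = 78/520 = 0.15, a_23 = 104/520 = 0.20, a_33 = 156/520 = 0.30
I − A =
  [   0.95    -0.10    -0.15]
  [  -0.45     0.85    -0.20]
  [  -0.05    -0.35     0.70]
Cofactors of I−A, C_ij = (−1)^(i+j)·(minor ij) (rows/columns in the sector order above):
  C_11 = (0.85)(0.70) − (-0.20)(-0.35) = 0.5250
  C_12 = −[(-0.45)(0.70) − (-0.20)(-0.05)] = 0.3250
  C_13 = (-0.45)(-0.35) − (0.85)(-0.05) = 0.2000
  C_21 = −[(-0.10)(0.70) − (-0.15)(-0.35)] = 0.1225
  C_22 = (0.95)(0.70) − (-0.15)(-0.05) = 0.6575
  C_23 = −[(0.95)(-0.35) − (-0.10)(-0.05)] = 0.3375
  C_31 = (-0.10)(-0.20) − (-0.15)(0.85) = 0.1475
  C_32 = −[(0.95)(-0.20) − (-0.15)(-0.45)] = 0.2575
  C_33 = (0.95)(0.85) − (-0.10)(-0.45) = 0.7625
det(I−A) = Σ_j (I−A)_1j·C_1j = (0.95)(0.5250) + (-0.10)(0.3250) + (-0.15)(0.2000) = 0.43625
adj(I−A) = Cᵀ =
  [ 0.5250   0.1225   0.1475]
  [ 0.3250   0.6575   0.2575]
  [ 0.2000   0.3375   0.7625]
(I − A)⁻¹ = adj(I−A) / det(I−A) ≈
  [   1.2034     0.2808     0.3381]
  [   0.7450     1.5072     0.5903]
  [   0.4585     0.7736     1.7479]
x = (I − A)⁻¹ d = adj(I−A)·d / det(I−A), with det(I−A) = 0.43625:
  x_1 = (0.5250·90 + 0.1225·280 + 0.1475·220) / 0.43625 = 114.00 / 0.43625 ≈ 261.32
  x_2 = (0.3250·90 + 0.6575·280 + 0.2575·220) / 0.43625 = 270.00 / 0.43625 ≈ 618.91
  x_3 = (0.2000·90 + 0.3375·280 + 0.7625·220) / 0.43625 = 280.25 / 0.43625 ≈ 642.41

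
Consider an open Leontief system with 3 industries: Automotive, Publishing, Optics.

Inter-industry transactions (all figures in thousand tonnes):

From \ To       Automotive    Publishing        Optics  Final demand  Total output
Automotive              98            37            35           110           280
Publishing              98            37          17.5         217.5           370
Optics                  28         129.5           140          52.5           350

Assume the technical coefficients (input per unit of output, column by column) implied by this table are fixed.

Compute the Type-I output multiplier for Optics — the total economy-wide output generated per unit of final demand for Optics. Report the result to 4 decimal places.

Technical coefficients a_ij = z_ij / X_j:
  a_11 = 98/280 = 0.35, a_21 = 98/280 = 0.35, a_31 = 28/280 = 0.10
  a_12 = 37/370 = 0.10, a_22 = 37/370 = 0.10, a_32 = 129.5/370 = 0.35
  a_13 = 35/350 = 0.10, a_23 = 17.5/350 = 0.05, a_33 = 140/350 = 0.40
I − A =
  [   0.65    -0.10    -0.10]
  [  -0.35     0.90    -0.05]
  [  -0.10    -0.35     0.60]
Cofactors of I−A, C_ij = (−1)^(i+j)·(minor ij) (rows/columns in the sector order above):
  C_11 = (0.90)(0.60) − (-0.05)(-0.35) = 0.5225
  C_12 = −[(-0.35)(0.60) − (-0.05)(-0.10)] = 0.2150
  C_13 = (-0.35)(-0.35) − (0.90)(-0.10) = 0.2125
  C_21 = −[(-0.10)(0.60) − (-0.10)(-0.35)] = 0.0950
  C_22 = (0.65)(0.60) − (-0.10)(-0.10) = 0.3800
  C_23 = −[(0.65)(-0.35) − (-0.10)(-0.10)] = 0.2375
  C_31 = (-0.10)(-0.05) − (-0.10)(0.90) = 0.0950
  C_32 = −[(0.65)(-0.05) − (-0.10)(-0.35)] = 0.0675
  C_33 = (0.65)(0.90) − (-0.10)(-0.35) = 0.5500
det(I−A) = Σ_j (I−A)_1j·C_1j = (0.65)(0.5225) + (-0.10)(0.2150) + (-0.10)(0.2125) = 0.296875
adj(I−A) = Cᵀ =
  [ 0.5225   0.0950   0.0950]
  [ 0.2150   0.3800   0.0675]
  [ 0.2125   0.2375   0.5500]
(I − A)⁻¹ = adj(I−A) / det(I−A) ≈
  [   1.76000     0.32000     0.32000]
  [   0.72421     1.28000     0.22737]
  [   0.71579     0.80000     1.85263]
The output multiplier for sector j is the column-j sum of the Leontief inverse (I − A)⁻¹ = adj(I−A) / det(I−A).
Column 3 of adj(I−A): (0.0950, 0.0675, 0.5500); det(I−A) = 0.296875.
m_3 = (0.0950 + 0.0675 + 0.5500) / 0.296875 = 0.7125 / 0.296875 = 2.4000.

m_3 = 2.4000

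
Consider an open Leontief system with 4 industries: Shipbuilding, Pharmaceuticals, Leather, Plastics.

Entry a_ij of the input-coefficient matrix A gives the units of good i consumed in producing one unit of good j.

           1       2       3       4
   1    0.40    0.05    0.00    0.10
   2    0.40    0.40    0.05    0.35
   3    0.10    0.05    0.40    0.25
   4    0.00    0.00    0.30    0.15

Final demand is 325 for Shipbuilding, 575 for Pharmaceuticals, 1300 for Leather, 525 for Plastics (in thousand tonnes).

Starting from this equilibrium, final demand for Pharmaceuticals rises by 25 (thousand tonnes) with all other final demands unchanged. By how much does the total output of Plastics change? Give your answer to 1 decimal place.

I − A =
  [   0.60    -0.05     0.00    -0.10]
  [  -0.40     0.60    -0.05    -0.35]
  [  -0.10    -0.05     0.60    -0.25]
  [   0.00     0.00    -0.30     0.85]
Compute the cofactors C_ij = (−1)^(i+j)·(3×3 minor ij) of I−A; the adjugate is their transpose:
adj(I−A) = Cᵀ =
  [ 0.253625   0.023250   0.025375   0.046875]
  [ 0.188750   0.258000   0.100500   0.158000]
  [ 0.068000   0.029750   0.289000   0.105250]
  [ 0.024000   0.010500   0.102000   0.202250]
det(I−A) = Σ_j (I−A)_1j·C_1j = (0.60)(0.253625) + (-0.05)(0.188750) + (0.00)(0.068000) + (-0.10)(0.024000) = 0.1403375
(I − A)⁻¹ = adj(I−A) / det(I−A) ≈
  [   1.8073     0.1657     0.1808     0.3340]
  [   1.3450     1.8384     0.7161     1.1259]
  [   0.4845     0.2120     2.0593     0.7500]
  [   0.1710     0.0748     0.7268     1.4412]
Δx = (I − A)⁻¹ Δd with Δd having +25 in the Pharmaceuticals component and 0 elsewhere.
So Δx_4 = L_42 · (+25), where L_42 = adj(I−A)_42 / det(I−A) = 0.010500 / 0.1403375.
Δx_4 = 0.010500 × (+25) / 0.1403375 = 0.2625 / 0.1403375 ≈ 1.9.

Δx_4 = 1.9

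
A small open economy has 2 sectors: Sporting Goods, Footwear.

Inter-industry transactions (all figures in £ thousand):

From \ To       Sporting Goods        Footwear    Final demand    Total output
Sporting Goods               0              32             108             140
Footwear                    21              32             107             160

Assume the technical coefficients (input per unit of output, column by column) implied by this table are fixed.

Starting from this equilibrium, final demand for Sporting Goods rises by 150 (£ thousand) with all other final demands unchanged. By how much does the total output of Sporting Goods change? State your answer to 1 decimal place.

Technical coefficients a_ij = z_ij / X_j:
  a_11 = 0/140 = 0.00, a_21 = 21/140 = 0.15
  a_12 = 32/160 = 0.20, a_22 = 32/160 = 0.20
I − A =
  [   1.00    -0.20]
  [  -0.15     0.80]
det(I−A) = (1.00)(0.80) − (-0.20)(-0.15) = 0.7700
adj(I−A) = [[0.80, 0.20], [0.15, 1.00]]
(I − A)⁻¹ = adj(I−A) / det(I−A) ≈
  [   1.0390     0.2597]
  [   0.1948     1.2987]
Δx = (I − A)⁻¹ Δd with Δd having +150 in the Sporting Goods component and 0 elsewhere.
So Δx_1 = L_11 · (+150), where L_11 = adj(I−A)_11 / det(I−A) = 0.80 / 0.7700.
Δx_1 = 0.80 × (+150) / 0.7700 = 120.00 / 0.7700 ≈ 155.8.

Δx_1 = 155.8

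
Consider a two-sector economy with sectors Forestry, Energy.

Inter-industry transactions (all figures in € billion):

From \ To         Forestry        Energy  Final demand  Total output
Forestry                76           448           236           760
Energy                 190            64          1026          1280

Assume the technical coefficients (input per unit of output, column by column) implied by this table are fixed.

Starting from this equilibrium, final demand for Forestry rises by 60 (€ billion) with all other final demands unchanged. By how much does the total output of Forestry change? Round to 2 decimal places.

Technical coefficients a_ij = z_ij / X_j:
  a_FF = 76/760 = 0.10, a_EF = 190/760 = 0.25
  a_FE = 448/1280 = 0.35, a_EE = 64/1280 = 0.05
I − A =
  [   0.90    -0.35]
  [  -0.25     0.95]
det(I−A) = (0.90)(0.95) − (-0.35)(-0.25) = 0.7675
adj(I−A) = [[0.95, 0.35], [0.25, 0.90]]
(I − A)⁻¹ = adj(I−A) / det(I−A) ≈
  [   1.2378     0.4560]
  [   0.3257     1.1726]
Δx = (I − A)⁻¹ Δd with Δd having +60 in the Forestry component and 0 elsewhere.
So Δx_F = L_FF · (+60), where L_FF = adj(I−A)_FF / det(I−A) = 0.95 / 0.7675.
Δx_F = 0.95 × (+60) / 0.7675 = 57.00 / 0.7675 ≈ 74.27.

Δx_F = 74.27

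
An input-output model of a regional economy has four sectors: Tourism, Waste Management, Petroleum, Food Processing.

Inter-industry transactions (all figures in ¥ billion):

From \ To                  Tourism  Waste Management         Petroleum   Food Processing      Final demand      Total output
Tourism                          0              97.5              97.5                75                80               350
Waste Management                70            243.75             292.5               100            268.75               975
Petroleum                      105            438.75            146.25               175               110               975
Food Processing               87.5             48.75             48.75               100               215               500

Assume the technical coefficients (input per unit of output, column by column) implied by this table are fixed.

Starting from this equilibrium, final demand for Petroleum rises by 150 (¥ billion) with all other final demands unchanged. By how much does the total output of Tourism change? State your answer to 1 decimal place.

Δx_1 = 48.2

Technical coefficients a_ij = z_ij / X_j:
  a_11 = 0/350 = 0.00, a_21 = 70/350 = 0.20, a_31 = 105/350 = 0.30, a_41 = 87.5/350 = 0.25
  a_12 = 97.5/975 = 0.10, a_22 = 243.75/975 = 0.25, a_32 = 438.75/975 = 0.45, a_42 = 48.75/975 = 0.05
  a_13 = 97.5/975 = 0.10, a_23 = 292.5/975 = 0.30, a_33 = 146.25/975 = 0.15, a_43 = 48.75/975 = 0.05
  a_14 = 75/500 = 0.15, a_24 = 100/500 = 0.20, a_34 = 175/500 = 0.35, a_44 = 100/500 = 0.20
I − A =
  [   1.00    -0.10    -0.10    -0.15]
  [  -0.20     0.75    -0.30    -0.20]
  [  -0.30    -0.45     0.85    -0.35]
  [  -0.25    -0.05    -0.05     0.80]
Compute the cofactors C_ij = (−1)^(i+j)·(3×3 minor ij) of I−A; the adjugate is their transpose:
adj(I−A) = Cᵀ =
  [ 0.370625   0.113750   0.091875   0.138125]
  [ 0.276250   0.595625   0.261250   0.315000]
  [ 0.340625   0.395625   0.539375   0.398750]
  [ 0.154375   0.097500   0.078750   0.445000]
det(I−A) = Σ_j (I−A)_1j·C_1j = (1.00)(0.370625) + (-0.10)(0.276250) + (-0.10)(0.340625) + (-0.15)(0.154375) = 0.28578125
(I − A)⁻¹ = adj(I−A) / det(I−A) ≈
  [   1.2969     0.3980     0.3215     0.4833]
  [   0.9666     2.0842     0.9142     1.1022]
  [   1.1919     1.3844     1.8874     1.3953]
  [   0.5402     0.3412     0.2756     1.5571]
Δx = (I − A)⁻¹ Δd with Δd having +150 in the Petroleum component and 0 elsewhere.
So Δx_1 = L_13 · (+150), where L_13 = adj(I−A)_13 / det(I−A) = 0.091875 / 0.28578125.
Δx_1 = 0.091875 × (+150) / 0.28578125 = 13.78125 / 0.28578125 ≈ 48.2.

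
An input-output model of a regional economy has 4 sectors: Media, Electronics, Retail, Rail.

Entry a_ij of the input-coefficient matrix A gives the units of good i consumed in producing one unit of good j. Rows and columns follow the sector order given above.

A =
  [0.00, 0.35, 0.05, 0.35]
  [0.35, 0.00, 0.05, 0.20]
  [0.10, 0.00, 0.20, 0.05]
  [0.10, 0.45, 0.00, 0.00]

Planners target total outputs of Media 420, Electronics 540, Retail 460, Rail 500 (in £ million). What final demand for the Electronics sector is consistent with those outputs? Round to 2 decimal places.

d_2 = 270.00

I − A =
  [   1.00    -0.35    -0.05    -0.35]
  [  -0.35     1.00    -0.05    -0.20]
  [  -0.10     0.00     0.80    -0.05]
  [  -0.10    -0.45     0.00     1.00]
d = (I − A) x:
  d_1 = (+1.00)·420 + (-0.35)·540 + (-0.05)·460 + (-0.35)·500 = 33.00
  d_2 = (-0.35)·420 + (+1.00)·540 + (-0.05)·460 + (-0.20)·500 = 270.00
  d_3 = (-0.10)·420 + (+0.00)·540 + (+0.80)·460 + (-0.05)·500 = 301.00
  d_4 = (-0.10)·420 + (-0.45)·540 + (+0.00)·460 + (+1.00)·500 = 215.00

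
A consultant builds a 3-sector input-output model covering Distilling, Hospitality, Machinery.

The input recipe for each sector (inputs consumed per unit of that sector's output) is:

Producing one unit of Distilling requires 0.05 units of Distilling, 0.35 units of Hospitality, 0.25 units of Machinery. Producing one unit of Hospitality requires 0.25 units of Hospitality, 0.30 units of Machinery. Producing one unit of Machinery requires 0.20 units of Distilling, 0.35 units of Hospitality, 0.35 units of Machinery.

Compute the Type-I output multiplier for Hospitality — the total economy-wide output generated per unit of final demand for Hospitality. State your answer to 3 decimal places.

m_2 = 2.993

I − A =
  [   0.95     0.00    -0.20]
  [  -0.35     0.75    -0.35]
  [  -0.25    -0.30     0.65]
Cofactors of I−A, C_ij = (−1)^(i+j)·(minor ij) (rows/columns in the sector order above):
  C_11 = (0.75)(0.65) − (-0.35)(-0.30) = 0.3825
  C_12 = −[(-0.35)(0.65) − (-0.35)(-0.25)] = 0.3150
  C_13 = (-0.35)(-0.30) − (0.75)(-0.25) = 0.2925
  C_21 = −[(0.00)(0.65) − (-0.20)(-0.30)] = 0.0600
  C_22 = (0.95)(0.65) − (-0.20)(-0.25) = 0.5675
  C_23 = −[(0.95)(-0.30) − (0.00)(-0.25)] = 0.2850
  C_31 = (0.00)(-0.35) − (-0.20)(0.75) = 0.1500
  C_32 = −[(0.95)(-0.35) − (-0.20)(-0.35)] = 0.4025
  C_33 = (0.95)(0.75) − (0.00)(-0.35) = 0.7125
det(I−A) = Σ_j (I−A)_1j·C_1j = (0.95)(0.3825) + (0.00)(0.3150) + (-0.20)(0.2925) = 0.304875
adj(I−A) = Cᵀ =
  [ 0.3825   0.0600   0.1500]
  [ 0.3150   0.5675   0.4025]
  [ 0.2925   0.2850   0.7125]
(I − A)⁻¹ = adj(I−A) / det(I−A) ≈
  [   1.2546     0.1968     0.4920]
  [   1.0332     1.8614     1.3202]
  [   0.9594     0.9348     2.3370]
The output multiplier for sector j is the column-j sum of the Leontief inverse (I − A)⁻¹ = adj(I−A) / det(I−A).
Column 2 of adj(I−A): (0.0600, 0.5675, 0.2850); det(I−A) = 0.304875.
m_2 = (0.0600 + 0.5675 + 0.2850) / 0.304875 = 0.9125 / 0.304875 ≈ 2.993.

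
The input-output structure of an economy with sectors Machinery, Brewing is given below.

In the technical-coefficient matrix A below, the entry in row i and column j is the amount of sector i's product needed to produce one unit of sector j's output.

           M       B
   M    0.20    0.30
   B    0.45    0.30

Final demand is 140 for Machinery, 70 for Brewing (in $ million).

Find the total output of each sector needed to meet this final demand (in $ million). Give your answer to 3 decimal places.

I − A =
  [   0.80    -0.30]
  [  -0.45     0.70]
det(I−A) = (0.80)(0.70) − (-0.30)(-0.45) = 0.4250
adj(I−A) = [[0.70, 0.30], [0.45, 0.80]]
(I − A)⁻¹ = adj(I−A) / det(I−A) ≈
  [   1.6471     0.7059]
  [   1.0588     1.8824]
x = (I − A)⁻¹ d = adj(I−A)·d / det(I−A), with det(I−A) = 0.4250:
  x_M = (0.70·140 + 0.30·70) / 0.4250 = 119.00 / 0.4250 = 280.000
  x_B = (0.45·140 + 0.80·70) / 0.4250 = 119.00 / 0.4250 = 280.000

x_M = 280.000, x_B = 280.000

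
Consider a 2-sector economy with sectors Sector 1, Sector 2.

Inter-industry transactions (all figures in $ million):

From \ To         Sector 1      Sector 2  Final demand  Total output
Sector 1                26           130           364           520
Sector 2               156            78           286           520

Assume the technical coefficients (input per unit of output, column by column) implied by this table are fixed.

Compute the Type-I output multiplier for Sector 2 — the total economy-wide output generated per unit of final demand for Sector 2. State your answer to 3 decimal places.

m_2 = 1.638

Technical coefficients a_ij = z_ij / X_j:
  a_11 = 26/520 = 0.05, a_21 = 156/520 = 0.30
  a_12 = 130/520 = 0.25, a_22 = 78/520 = 0.15
I − A =
  [   0.95    -0.25]
  [  -0.30     0.85]
det(I−A) = (0.95)(0.85) − (-0.25)(-0.30) = 0.7325
adj(I−A) = [[0.85, 0.25], [0.30, 0.95]]
(I − A)⁻¹ = adj(I−A) / det(I−A) ≈
  [   1.1604     0.3413]
  [   0.4096     1.2969]
The output multiplier for sector j is the column-j sum of the Leontief inverse (I − A)⁻¹ = adj(I−A) / det(I−A).
Column 2 of adj(I−A): (0.25, 0.95); det(I−A) = 0.7325.
m_2 = (0.25 + 0.95) / 0.7325 = 1.20 / 0.7325 ≈ 1.638.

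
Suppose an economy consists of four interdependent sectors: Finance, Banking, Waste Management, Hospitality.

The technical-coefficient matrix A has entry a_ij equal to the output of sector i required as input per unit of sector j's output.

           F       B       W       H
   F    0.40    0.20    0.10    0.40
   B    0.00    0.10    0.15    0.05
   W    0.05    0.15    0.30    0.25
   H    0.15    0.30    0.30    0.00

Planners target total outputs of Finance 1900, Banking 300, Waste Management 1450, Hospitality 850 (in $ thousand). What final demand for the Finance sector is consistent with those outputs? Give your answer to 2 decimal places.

I − A =
  [   0.60    -0.20    -0.10    -0.40]
  [   0.00     0.90    -0.15    -0.05]
  [  -0.05    -0.15     0.70    -0.25]
  [  -0.15    -0.30    -0.30     1.00]
d = (I − A) x:
  d_F = (+0.60)·1900 + (-0.20)·300 + (-0.10)·1450 + (-0.40)·850 = 595.00
  d_B = (+0.00)·1900 + (+0.90)·300 + (-0.15)·1450 + (-0.05)·850 = 10.00
  d_W = (-0.05)·1900 + (-0.15)·300 + (+0.70)·1450 + (-0.25)·850 = 662.50
  d_H = (-0.15)·1900 + (-0.30)·300 + (-0.30)·1450 + (+1.00)·850 = 40.00

d_F = 595.00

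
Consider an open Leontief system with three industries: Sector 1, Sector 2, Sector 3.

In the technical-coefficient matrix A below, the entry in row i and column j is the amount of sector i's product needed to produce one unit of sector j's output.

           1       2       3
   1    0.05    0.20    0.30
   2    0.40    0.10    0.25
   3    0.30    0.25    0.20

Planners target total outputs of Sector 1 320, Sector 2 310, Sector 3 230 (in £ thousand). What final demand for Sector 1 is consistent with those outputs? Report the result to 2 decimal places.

d_1 = 173.00

I − A =
  [   0.95    -0.20    -0.30]
  [  -0.40     0.90    -0.25]
  [  -0.30    -0.25     0.80]
d = (I − A) x:
  d_1 = (+0.95)·320 + (-0.20)·310 + (-0.30)·230 = 173.00
  d_2 = (-0.40)·320 + (+0.90)·310 + (-0.25)·230 = 93.50
  d_3 = (-0.30)·320 + (-0.25)·310 + (+0.80)·230 = 10.50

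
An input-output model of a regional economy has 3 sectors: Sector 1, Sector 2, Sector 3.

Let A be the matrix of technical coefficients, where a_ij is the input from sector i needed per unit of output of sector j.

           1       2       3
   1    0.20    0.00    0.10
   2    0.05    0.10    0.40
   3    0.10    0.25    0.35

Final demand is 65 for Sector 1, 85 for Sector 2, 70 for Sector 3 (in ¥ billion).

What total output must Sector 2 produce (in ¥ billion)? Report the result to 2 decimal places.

x_2 = 187.46

I − A =
  [   0.80     0.00    -0.10]
  [  -0.05     0.90    -0.40]
  [  -0.10    -0.25     0.65]
Cofactors of I−A, C_ij = (−1)^(i+j)·(minor ij) (rows/columns in the sector order above):
  C_11 = (0.90)(0.65) − (-0.40)(-0.25) = 0.4850
  C_12 = −[(-0.05)(0.65) − (-0.40)(-0.10)] = 0.0725
  C_13 = (-0.05)(-0.25) − (0.90)(-0.10) = 0.1025
  C_21 = −[(0.00)(0.65) − (-0.10)(-0.25)] = 0.0250
  C_22 = (0.80)(0.65) − (-0.10)(-0.10) = 0.5100
  C_23 = −[(0.80)(-0.25) − (0.00)(-0.10)] = 0.2000
  C_31 = (0.00)(-0.40) − (-0.10)(0.90) = 0.0900
  C_32 = −[(0.80)(-0.40) − (-0.10)(-0.05)] = 0.3250
  C_33 = (0.80)(0.90) − (0.00)(-0.05) = 0.7200
det(I−A) = Σ_j (I−A)_1j·C_1j = (0.80)(0.4850) + (0.00)(0.0725) + (-0.10)(0.1025) = 0.37775
adj(I−A) = Cᵀ =
  [ 0.4850   0.0250   0.0900]
  [ 0.0725   0.5100   0.3250]
  [ 0.1025   0.2000   0.7200]
(I − A)⁻¹ = adj(I−A) / det(I−A) ≈
  [   1.2839     0.0662     0.2383]
  [   0.1919     1.3501     0.8604]
  [   0.2713     0.5295     1.9060]
x = (I − A)⁻¹ d = adj(I−A)·d / det(I−A), with det(I−A) = 0.37775:
  x_1 = (0.4850·65 + 0.0250·85 + 0.0900·70) / 0.37775 = 39.95 / 0.37775 ≈ 105.76
  x_2 = (0.0725·65 + 0.5100·85 + 0.3250·70) / 0.37775 = 70.8125 / 0.37775 ≈ 187.46
  x_3 = (0.1025·65 + 0.2000·85 + 0.7200·70) / 0.37775 = 74.0625 / 0.37775 ≈ 196.06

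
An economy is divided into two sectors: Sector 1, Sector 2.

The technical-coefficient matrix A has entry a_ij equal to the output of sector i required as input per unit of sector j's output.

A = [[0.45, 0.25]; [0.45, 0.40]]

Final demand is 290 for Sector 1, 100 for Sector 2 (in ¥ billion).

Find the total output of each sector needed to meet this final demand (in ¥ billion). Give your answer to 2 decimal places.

I − A =
  [   0.55    -0.25]
  [  -0.45     0.60]
det(I−A) = (0.55)(0.60) − (-0.25)(-0.45) = 0.2175
adj(I−A) = [[0.60, 0.25], [0.45, 0.55]]
(I − A)⁻¹ = adj(I−A) / det(I−A) ≈
  [   2.7586     1.1494]
  [   2.0690     2.5287]
x = (I − A)⁻¹ d = adj(I−A)·d / det(I−A), with det(I−A) = 0.2175:
  x_1 = (0.60·290 + 0.25·100) / 0.2175 = 199.00 / 0.2175 ≈ 914.94
  x_2 = (0.45·290 + 0.55·100) / 0.2175 = 185.50 / 0.2175 ≈ 852.87

x_1 = 914.94, x_2 = 852.87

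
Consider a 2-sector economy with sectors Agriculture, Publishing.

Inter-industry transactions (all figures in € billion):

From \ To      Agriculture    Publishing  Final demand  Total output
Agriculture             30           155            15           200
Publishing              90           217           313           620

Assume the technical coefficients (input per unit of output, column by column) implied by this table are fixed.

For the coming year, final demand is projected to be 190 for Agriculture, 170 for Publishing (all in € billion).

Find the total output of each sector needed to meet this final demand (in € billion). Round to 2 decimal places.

x_A = 377.27, x_P = 522.73

Technical coefficients a_ij = z_ij / X_j:
  a_AA = 30/200 = 0.15, a_PA = 90/200 = 0.45
  a_AP = 155/620 = 0.25, a_PP = 217/620 = 0.35
I − A =
  [   0.85    -0.25]
  [  -0.45     0.65]
det(I−A) = (0.85)(0.65) − (-0.25)(-0.45) = 0.4400
adj(I−A) = [[0.65, 0.25], [0.45, 0.85]]
(I − A)⁻¹ = adj(I−A) / det(I−A) ≈
  [   1.4773     0.5682]
  [   1.0227     1.9318]
x = (I − A)⁻¹ d = adj(I−A)·d / det(I−A), with det(I−A) = 0.4400:
  x_A = (0.65·190 + 0.25·170) / 0.4400 = 166.00 / 0.4400 ≈ 377.27
  x_P = (0.45·190 + 0.85·170) / 0.4400 = 230.00 / 0.4400 ≈ 522.73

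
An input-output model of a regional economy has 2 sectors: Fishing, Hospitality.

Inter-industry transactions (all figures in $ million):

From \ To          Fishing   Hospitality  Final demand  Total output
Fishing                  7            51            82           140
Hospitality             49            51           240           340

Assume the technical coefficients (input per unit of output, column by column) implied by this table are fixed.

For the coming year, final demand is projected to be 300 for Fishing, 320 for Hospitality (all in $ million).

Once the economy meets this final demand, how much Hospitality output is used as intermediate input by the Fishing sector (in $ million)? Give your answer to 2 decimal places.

Technical coefficients a_ij = z_ij / X_j:
  a_FF = 7/140 = 0.05, a_HF = 49/140 = 0.35
  a_FH = 51/340 = 0.15, a_HH = 51/340 = 0.15
I − A =
  [   0.95    -0.15]
  [  -0.35     0.85]
det(I−A) = (0.95)(0.85) − (-0.15)(-0.35) = 0.7550
adj(I−A) = [[0.85, 0.15], [0.35, 0.95]]
(I − A)⁻¹ = adj(I−A) / det(I−A) ≈
  [   1.1258     0.1987]
  [   0.4636     1.2583]
First solve x = (I − A)⁻¹ d = adj(I−A)·d / det(I−A); in particular x_F = (0.85·300 + 0.15·320) / 0.7550 = 303.00 / 0.7550 ≈ 401.3245.
Intermediate flow from H to F: z_HF = a_HF · x_F = 0.35 × 303.00 / 0.7550 = 106.05 / 0.7550 ≈ 140.46.

z_HF = 140.46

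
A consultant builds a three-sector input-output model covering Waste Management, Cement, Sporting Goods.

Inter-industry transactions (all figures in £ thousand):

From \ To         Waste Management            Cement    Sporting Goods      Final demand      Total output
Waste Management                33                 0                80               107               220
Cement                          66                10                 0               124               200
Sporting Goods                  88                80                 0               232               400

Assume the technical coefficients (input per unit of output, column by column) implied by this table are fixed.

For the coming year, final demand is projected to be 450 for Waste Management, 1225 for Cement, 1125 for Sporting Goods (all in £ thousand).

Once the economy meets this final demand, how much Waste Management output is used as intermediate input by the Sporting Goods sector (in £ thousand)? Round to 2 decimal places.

Technical coefficients a_ij = z_ij / X_j:
  a_11 = 33/220 = 0.15, a_21 = 66/220 = 0.30, a_31 = 88/220 = 0.40
  a_12 = 0/200 = 0.00, a_22 = 10/200 = 0.05, a_32 = 80/200 = 0.40
  a_13 = 80/400 = 0.20, a_23 = 0/400 = 0.00, a_33 = 0/400 = 0.00
I − A =
  [   0.85     0.00    -0.20]
  [  -0.30     0.95     0.00]
  [  -0.40    -0.40     1.00]
Cofactors of I−A, C_ij = (−1)^(i+j)·(minor ij) (rows/columns in the sector order above):
  C_11 = (0.95)(1.00) − (0.00)(-0.40) = 0.9500
  C_12 = −[(-0.30)(1.00) − (0.00)(-0.40)] = 0.3000
  C_13 = (-0.30)(-0.40) − (0.95)(-0.40) = 0.5000
  C_21 = −[(0.00)(1.00) − (-0.20)(-0.40)] = 0.0800
  C_22 = (0.85)(1.00) − (-0.20)(-0.40) = 0.7700
  C_23 = −[(0.85)(-0.40) − (0.00)(-0.40)] = 0.3400
  C_31 = (0.00)(0.00) − (-0.20)(0.95) = 0.1900
  C_32 = −[(0.85)(0.00) − (-0.20)(-0.30)] = 0.0600
  C_33 = (0.85)(0.95) − (0.00)(-0.30) = 0.8075
det(I−A) = Σ_j (I−A)_1j·C_1j = (0.85)(0.9500) + (0.00)(0.3000) + (-0.20)(0.5000) = 0.7075
adj(I−A) = Cᵀ =
  [ 0.9500   0.0800   0.1900]
  [ 0.3000   0.7700   0.0600]
  [ 0.5000   0.3400   0.8075]
(I − A)⁻¹ = adj(I−A) / det(I−A) ≈
  [   1.3428     0.1131     0.2686]
  [   0.4240     1.0883     0.0848]
  [   0.7067     0.4806     1.1413]
First solve x = (I − A)⁻¹ d = adj(I−A)·d / det(I−A); in particular x_3 = (0.5000·450 + 0.3400·1225 + 0.8075·1125) / 0.7075 = 1549.9375 / 0.7075 ≈ 2190.7244.
Intermediate flow from 1 to 3: z_13 = a_13 · x_3 = 0.20 × 1549.9375 / 0.7075 = 309.9875 / 0.7075 ≈ 438.14.

z_13 = 438.14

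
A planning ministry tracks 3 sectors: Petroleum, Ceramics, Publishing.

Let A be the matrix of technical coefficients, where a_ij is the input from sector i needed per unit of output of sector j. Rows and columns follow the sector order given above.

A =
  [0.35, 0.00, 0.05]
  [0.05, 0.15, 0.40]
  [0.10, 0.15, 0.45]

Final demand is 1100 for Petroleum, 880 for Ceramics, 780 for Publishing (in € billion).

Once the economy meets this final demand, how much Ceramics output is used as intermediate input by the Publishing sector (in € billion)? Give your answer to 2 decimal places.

z_23 = 950.62

I − A =
  [   0.65     0.00    -0.05]
  [  -0.05     0.85    -0.40]
  [  -0.10    -0.15     0.55]
Cofactors of I−A, C_ij = (−1)^(i+j)·(minor ij) (rows/columns in the sector order above):
  C_11 = (0.85)(0.55) − (-0.40)(-0.15) = 0.4075
  C_12 = −[(-0.05)(0.55) − (-0.40)(-0.10)] = 0.0675
  C_13 = (-0.05)(-0.15) − (0.85)(-0.10) = 0.0925
  C_21 = −[(0.00)(0.55) − (-0.05)(-0.15)] = 0.0075
  C_22 = (0.65)(0.55) − (-0.05)(-0.10) = 0.3525
  C_23 = −[(0.65)(-0.15) − (0.00)(-0.10)] = 0.0975
  C_31 = (0.00)(-0.40) − (-0.05)(0.85) = 0.0425
  C_32 = −[(0.65)(-0.40) − (-0.05)(-0.05)] = 0.2625
  C_33 = (0.65)(0.85) − (0.00)(-0.05) = 0.5525
det(I−A) = Σ_j (I−A)_1j·C_1j = (0.65)(0.4075) + (0.00)(0.0675) + (-0.05)(0.0925) = 0.26025
adj(I−A) = Cᵀ =
  [ 0.4075   0.0075   0.0425]
  [ 0.0675   0.3525   0.2625]
  [ 0.0925   0.0975   0.5525]
(I − A)⁻¹ = adj(I−A) / det(I−A) ≈
  [   1.5658     0.0288     0.1633]
  [   0.2594     1.3545     1.0086]
  [   0.3554     0.3746     2.1230]
First solve x = (I − A)⁻¹ d = adj(I−A)·d / det(I−A); in particular x_3 = (0.0925·1100 + 0.0975·880 + 0.5525·780) / 0.26025 = 618.50 / 0.26025 ≈ 2376.5610.
Intermediate flow from 2 to 3: z_23 = a_23 · x_3 = 0.40 × 618.50 / 0.26025 = 247.40 / 0.26025 ≈ 950.62.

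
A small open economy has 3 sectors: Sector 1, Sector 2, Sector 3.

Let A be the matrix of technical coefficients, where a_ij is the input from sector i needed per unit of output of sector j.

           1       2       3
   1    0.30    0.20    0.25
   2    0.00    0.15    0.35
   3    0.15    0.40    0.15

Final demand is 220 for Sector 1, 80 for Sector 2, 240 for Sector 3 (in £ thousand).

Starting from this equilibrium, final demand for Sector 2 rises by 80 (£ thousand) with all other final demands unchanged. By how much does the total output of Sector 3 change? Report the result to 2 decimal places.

I − A =
  [   0.70    -0.20    -0.25]
  [   0.00     0.85    -0.35]
  [  -0.15    -0.40     0.85]
Cofactors of I−A, C_ij = (−1)^(i+j)·(minor ij) (rows/columns in the sector order above):
  C_11 = (0.85)(0.85) − (-0.35)(-0.40) = 0.5825
  C_12 = −[(0.00)(0.85) − (-0.35)(-0.15)] = 0.0525
  C_13 = (0.00)(-0.40) − (0.85)(-0.15) = 0.1275
  C_21 = −[(-0.20)(0.85) − (-0.25)(-0.40)] = 0.2700
  C_22 = (0.70)(0.85) − (-0.25)(-0.15) = 0.5575
  C_23 = −[(0.70)(-0.40) − (-0.20)(-0.15)] = 0.3100
  C_31 = (-0.20)(-0.35) − (-0.25)(0.85) = 0.2825
  C_32 = −[(0.70)(-0.35) − (-0.25)(0.00)] = 0.2450
  C_33 = (0.70)(0.85) − (-0.20)(0.00) = 0.5950
det(I−A) = Σ_j (I−A)_1j·C_1j = (0.70)(0.5825) + (-0.20)(0.0525) + (-0.25)(0.1275) = 0.365375
adj(I−A) = Cᵀ =
  [ 0.5825   0.2700   0.2825]
  [ 0.0525   0.5575   0.2450]
  [ 0.1275   0.3100   0.5950]
(I − A)⁻¹ = adj(I−A) / det(I−A) ≈
  [   1.5943     0.7390     0.7732]
  [   0.1437     1.5258     0.6705]
  [   0.3490     0.8484     1.6285]
Δx = (I − A)⁻¹ Δd with Δd having +80 in the Sector 2 component and 0 elsewhere.
So Δx_3 = L_32 · (+80), where L_32 = adj(I−A)_32 / det(I−A) = 0.3100 / 0.365375.
Δx_3 = 0.3100 × (+80) / 0.365375 = 24.80 / 0.365375 ≈ 67.88.

Δx_3 = 67.88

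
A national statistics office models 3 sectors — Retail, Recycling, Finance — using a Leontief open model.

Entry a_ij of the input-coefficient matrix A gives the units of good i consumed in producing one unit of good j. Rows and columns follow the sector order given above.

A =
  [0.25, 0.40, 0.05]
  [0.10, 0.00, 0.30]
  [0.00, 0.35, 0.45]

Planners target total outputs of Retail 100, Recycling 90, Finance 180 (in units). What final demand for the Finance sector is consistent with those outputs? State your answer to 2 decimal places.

I − A =
  [   0.75    -0.40    -0.05]
  [  -0.10     1.00    -0.30]
  [   0.00    -0.35     0.55]
d = (I − A) x:
  d_1 = (+0.75)·100 + (-0.40)·90 + (-0.05)·180 = 30.00
  d_2 = (-0.10)·100 + (+1.00)·90 + (-0.30)·180 = 26.00
  d_3 = (+0.00)·100 + (-0.35)·90 + (+0.55)·180 = 67.50

d_3 = 67.50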